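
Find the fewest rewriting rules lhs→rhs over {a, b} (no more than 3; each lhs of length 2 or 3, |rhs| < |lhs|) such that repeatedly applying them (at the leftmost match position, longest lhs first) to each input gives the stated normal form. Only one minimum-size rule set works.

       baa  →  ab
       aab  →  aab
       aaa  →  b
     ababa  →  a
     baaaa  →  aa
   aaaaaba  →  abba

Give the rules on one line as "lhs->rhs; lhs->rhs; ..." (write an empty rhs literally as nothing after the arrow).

  | baa => ab
  | aab
  | aaa => b
  | ababa => aba => a

aaa->b; aba->a; baa->ab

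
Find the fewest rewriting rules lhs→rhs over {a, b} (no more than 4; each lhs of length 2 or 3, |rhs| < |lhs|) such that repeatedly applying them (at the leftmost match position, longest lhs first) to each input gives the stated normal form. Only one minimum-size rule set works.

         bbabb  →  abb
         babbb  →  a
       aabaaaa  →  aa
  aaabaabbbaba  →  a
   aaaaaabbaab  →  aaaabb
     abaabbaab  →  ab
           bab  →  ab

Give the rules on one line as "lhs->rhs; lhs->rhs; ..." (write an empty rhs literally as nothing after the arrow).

  | bbabb => babb => abb
  | babbb => abbb => a
  | aabaaaa => abaaa => baa => aa
  | aaabaabbbaba => aababbbaba => abbbbaba => ababa => bba => ba => a

aba->b; ba->a; bbb->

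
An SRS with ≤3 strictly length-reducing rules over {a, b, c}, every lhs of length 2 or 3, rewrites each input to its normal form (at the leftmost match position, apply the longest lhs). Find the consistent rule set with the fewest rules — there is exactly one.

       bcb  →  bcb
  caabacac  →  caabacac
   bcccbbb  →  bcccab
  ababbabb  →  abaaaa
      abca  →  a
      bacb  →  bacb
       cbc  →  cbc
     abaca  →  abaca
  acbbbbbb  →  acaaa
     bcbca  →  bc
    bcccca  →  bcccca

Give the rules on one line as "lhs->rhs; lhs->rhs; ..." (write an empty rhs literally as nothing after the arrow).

  | bcb
  | caabacac
  | bcccbbb => bcccab
  | ababbabb => abaaabb => abaaaa

bb->a; bca->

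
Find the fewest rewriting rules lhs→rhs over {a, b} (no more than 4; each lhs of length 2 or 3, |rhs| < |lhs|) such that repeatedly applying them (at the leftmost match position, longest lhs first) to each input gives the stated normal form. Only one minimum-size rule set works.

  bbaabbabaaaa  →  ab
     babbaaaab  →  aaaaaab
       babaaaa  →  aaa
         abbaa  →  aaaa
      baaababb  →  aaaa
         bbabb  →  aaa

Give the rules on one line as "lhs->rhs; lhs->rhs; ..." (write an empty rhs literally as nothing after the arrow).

  | bbaabbabaaaa => aaabbabaaaa => aaaaabaaaa => aaaabaaa => aaabaa => aaba => ab
  | babbaaaab => abbaaaab => aaaaaab
  | babaaaa => abaaaa => baaa => aaa
  | abbaa => aaaa

aba->b; ba->a; bb->a; bbb->aa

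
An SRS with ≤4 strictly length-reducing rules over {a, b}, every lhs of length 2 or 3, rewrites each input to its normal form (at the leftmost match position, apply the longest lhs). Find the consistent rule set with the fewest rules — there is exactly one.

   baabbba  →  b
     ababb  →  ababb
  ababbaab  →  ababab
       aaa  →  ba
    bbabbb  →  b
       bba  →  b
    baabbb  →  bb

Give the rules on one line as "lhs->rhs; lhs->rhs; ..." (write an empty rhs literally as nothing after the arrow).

aa->b; bba->b; bbb->

  | baabbba => bbbbba => bba => b
  | ababb
  | ababbaab => ababab
  | aaa => ba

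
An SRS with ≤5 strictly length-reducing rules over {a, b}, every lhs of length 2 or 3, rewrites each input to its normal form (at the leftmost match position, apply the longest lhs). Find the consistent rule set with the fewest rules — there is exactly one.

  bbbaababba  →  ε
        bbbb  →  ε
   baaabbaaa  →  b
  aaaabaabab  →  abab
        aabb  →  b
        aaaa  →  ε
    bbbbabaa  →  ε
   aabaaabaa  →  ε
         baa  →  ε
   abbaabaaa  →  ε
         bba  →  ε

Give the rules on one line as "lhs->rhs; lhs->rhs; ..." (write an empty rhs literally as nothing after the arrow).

  | bbbaababba => baababba => baaabba => bbabba => bba => ε
  | bbbb => bb => ε
  | baaabbaaa => bbabbaaa => bbaaa => aa => b
  | aaaabaabab => baabaabab => baaaabab => bbaabab => abab

aa->b; aab->aa; bb->; bba->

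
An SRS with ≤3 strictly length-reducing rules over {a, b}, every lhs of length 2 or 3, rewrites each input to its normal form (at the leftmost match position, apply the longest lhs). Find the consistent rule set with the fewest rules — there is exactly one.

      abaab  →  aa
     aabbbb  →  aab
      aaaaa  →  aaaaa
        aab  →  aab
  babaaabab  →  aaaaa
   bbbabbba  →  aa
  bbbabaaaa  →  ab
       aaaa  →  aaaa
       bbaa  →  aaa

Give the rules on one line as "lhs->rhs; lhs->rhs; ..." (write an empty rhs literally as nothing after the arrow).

  | abaab => abab => abb => aa
  | aabbbb => aab
  | aaaaa
  | aab

ba->b; bb->a; bbb->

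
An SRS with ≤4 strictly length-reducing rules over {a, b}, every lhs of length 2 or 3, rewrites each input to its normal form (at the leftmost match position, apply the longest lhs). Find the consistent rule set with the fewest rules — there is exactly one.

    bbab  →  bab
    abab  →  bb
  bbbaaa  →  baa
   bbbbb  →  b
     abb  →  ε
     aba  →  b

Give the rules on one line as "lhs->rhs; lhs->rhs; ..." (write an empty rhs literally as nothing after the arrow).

  | bbab => bab
  | abab => bb
  | bbbaaa => abaaa => baa
  | bbbbb => abbb => b

aba->b; abb->; bba->ba; bbb->ab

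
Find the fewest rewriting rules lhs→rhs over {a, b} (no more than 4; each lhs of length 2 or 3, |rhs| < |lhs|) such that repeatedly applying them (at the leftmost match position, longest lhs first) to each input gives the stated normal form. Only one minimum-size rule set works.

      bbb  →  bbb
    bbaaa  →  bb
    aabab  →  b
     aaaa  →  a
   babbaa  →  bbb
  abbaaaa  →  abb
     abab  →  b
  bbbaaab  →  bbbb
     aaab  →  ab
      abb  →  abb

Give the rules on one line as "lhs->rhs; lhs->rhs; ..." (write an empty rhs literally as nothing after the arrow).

aa->a; aba->; ba->b

  | bbb
  | bbaaa => bbaa => bba => bb
  | aabab => abab => b
  | aaaa => aaa => aa => a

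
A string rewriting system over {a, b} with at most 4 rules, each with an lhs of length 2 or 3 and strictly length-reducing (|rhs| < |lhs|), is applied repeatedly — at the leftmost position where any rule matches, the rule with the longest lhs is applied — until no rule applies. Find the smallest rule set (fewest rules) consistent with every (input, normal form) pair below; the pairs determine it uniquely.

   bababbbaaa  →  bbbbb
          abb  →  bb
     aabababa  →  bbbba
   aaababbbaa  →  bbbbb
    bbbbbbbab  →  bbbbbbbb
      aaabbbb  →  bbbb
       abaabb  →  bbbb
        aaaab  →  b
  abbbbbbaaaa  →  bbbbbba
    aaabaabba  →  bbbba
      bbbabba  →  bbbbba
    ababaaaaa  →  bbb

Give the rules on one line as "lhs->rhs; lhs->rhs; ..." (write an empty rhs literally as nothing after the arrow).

  | bababbbaaa => bbabbbaaa => bbbbbaaa => bbbbb
  | abb => bb
  | aabababa => bbababa => bbbaba => bbbba
  | aaababbbaa => babbbaa => bbbbaa => bbbbb

aa->b; aaa->; ab->b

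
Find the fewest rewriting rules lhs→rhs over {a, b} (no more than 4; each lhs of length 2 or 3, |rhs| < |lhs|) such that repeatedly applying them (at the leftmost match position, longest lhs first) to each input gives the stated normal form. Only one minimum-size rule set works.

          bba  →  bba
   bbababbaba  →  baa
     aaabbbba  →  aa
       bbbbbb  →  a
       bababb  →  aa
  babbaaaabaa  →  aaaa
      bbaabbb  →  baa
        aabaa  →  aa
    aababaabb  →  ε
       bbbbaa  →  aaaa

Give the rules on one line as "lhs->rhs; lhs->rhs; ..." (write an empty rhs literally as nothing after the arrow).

  | bba
  | bbababbaba => baaabbaba => baaaba => baa
  | aaabbbba => aabba => aa
  | bbbbbb => babbb => aabb => a

aba->; abb->; bab->aa; bbb->ba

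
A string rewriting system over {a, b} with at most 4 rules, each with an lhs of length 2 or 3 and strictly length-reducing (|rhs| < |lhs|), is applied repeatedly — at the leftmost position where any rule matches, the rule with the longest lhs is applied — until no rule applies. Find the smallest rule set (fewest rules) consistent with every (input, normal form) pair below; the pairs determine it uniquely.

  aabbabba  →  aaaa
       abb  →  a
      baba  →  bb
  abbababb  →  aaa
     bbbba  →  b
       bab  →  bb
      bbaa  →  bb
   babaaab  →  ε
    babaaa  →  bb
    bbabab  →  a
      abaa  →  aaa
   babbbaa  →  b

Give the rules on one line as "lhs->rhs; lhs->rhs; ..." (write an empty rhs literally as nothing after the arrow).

ab->a; ba->b; bbb->

  | aabbabba => aababba => aaabba => aaaba => aaaa
  | abb => ab => a
  | baba => bba => bb
  | abbababb => abababb => aababb => aaabb => aaab => aaa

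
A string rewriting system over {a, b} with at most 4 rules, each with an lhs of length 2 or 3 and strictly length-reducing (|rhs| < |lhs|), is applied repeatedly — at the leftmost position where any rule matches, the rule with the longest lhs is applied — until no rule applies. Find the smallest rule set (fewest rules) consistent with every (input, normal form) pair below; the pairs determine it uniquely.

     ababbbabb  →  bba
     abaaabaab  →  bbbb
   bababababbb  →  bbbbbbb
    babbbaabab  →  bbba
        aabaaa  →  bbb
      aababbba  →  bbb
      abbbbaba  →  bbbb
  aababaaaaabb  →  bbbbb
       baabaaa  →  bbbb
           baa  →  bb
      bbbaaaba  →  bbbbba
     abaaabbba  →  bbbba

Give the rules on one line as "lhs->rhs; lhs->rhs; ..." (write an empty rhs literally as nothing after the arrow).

aa->b; aaa->aa; ab->; bab->ba

  | ababbbabb => abbbabb => bbabb => bbab => bba
  | abaaabaab => aaabaab => aabaab => bbaab => bbbb
  | bababababbb => baabababbb => bbbababbb => bbbaabbb => bbbbbbb
  | babbbaabab => babbaabab => babaabab => baaabab => baabab => bbbab => bbba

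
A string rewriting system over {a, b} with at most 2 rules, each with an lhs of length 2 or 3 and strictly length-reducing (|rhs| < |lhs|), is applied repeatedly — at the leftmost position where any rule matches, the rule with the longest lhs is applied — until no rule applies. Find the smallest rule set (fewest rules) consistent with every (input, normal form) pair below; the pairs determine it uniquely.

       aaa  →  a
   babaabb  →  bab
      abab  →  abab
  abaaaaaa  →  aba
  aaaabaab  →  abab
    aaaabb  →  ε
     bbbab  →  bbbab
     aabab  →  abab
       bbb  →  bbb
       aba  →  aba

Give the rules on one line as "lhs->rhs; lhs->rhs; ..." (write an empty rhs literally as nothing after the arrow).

  | aaa => aa => a
  | babaabb => bababb => bab
  | abab
  | abaaaaaa => abaaaaa => abaaaa => abaaa => abaa => aba

aa->a; abb->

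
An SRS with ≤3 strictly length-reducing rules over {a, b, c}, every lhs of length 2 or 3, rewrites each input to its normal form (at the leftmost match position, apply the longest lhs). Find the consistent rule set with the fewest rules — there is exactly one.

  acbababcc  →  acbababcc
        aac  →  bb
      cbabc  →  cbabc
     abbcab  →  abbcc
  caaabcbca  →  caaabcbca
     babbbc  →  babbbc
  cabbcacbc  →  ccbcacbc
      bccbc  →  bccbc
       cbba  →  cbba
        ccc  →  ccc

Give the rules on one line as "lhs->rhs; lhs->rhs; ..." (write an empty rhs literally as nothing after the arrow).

  | acbababcc
  | aac => bb
  | cbabc
  | abbcab => abbcc

aac->bb; cab->cc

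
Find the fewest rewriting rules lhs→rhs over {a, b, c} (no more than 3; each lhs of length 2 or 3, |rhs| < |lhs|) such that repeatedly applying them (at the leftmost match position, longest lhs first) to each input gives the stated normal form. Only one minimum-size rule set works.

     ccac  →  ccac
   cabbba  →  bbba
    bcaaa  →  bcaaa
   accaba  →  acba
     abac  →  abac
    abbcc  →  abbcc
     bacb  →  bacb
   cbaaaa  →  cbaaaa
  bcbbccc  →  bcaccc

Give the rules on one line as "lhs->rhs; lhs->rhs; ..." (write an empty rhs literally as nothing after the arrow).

  | ccac
  | cabbba => bbba
  | bcaaa
  | accaba => acba

cab->b; cbb->ca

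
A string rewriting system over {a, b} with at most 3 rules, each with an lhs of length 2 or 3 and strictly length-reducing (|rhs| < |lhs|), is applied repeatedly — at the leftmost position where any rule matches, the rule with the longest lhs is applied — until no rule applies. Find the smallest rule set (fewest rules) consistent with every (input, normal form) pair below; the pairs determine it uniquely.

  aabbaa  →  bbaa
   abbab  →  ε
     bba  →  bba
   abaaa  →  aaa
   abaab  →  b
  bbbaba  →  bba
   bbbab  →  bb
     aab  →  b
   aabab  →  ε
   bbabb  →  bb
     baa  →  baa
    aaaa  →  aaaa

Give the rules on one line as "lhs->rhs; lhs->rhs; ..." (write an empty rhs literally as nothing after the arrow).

  | aabbaa => bbaa
  | abbab => bab => ε
  | bba
  | abaaa => aaa

aab->b; ab->; bab->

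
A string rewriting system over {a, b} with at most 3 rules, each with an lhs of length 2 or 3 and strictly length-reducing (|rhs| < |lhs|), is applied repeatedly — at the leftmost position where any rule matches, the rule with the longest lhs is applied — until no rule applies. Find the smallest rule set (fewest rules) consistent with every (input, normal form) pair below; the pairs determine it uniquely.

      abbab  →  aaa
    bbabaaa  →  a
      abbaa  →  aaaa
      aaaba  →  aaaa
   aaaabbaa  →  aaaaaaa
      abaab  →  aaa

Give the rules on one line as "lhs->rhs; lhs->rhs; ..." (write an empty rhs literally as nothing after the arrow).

  | abbab => aaab => aaa
  | bbabaaa => bbaaa => baa => a
  | abbaa => aaaa
  | aaaba => aaaa

ab->a; abb->aa; ba->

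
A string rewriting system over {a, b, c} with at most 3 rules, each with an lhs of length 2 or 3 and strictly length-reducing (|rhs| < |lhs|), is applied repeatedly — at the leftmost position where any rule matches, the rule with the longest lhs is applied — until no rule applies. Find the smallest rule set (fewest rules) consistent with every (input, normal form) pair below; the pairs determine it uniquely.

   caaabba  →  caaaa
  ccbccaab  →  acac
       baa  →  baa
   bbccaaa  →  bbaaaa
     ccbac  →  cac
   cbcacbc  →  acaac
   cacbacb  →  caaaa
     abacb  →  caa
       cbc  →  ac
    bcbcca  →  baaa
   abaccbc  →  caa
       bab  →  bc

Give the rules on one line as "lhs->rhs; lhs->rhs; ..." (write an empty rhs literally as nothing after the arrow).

  | caaabba => caacba => caaaa
  | ccbccaab => abccaab => cccaab => acaab => acac
  | baa
  | bbccaaa => bbaaaa

ab->c; cb->a; cc->a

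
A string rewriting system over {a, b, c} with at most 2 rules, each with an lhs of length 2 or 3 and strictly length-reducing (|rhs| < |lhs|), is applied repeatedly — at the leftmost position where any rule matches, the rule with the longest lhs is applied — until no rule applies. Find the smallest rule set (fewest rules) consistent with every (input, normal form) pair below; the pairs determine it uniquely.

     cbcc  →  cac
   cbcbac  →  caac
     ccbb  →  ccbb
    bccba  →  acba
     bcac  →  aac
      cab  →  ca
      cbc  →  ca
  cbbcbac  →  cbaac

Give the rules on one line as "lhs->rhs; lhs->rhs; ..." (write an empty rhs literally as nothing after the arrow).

  | cbcc => cac
  | cbcbac => cabac => caac
  | ccbb
  | bccba => acba

ab->a; bc->a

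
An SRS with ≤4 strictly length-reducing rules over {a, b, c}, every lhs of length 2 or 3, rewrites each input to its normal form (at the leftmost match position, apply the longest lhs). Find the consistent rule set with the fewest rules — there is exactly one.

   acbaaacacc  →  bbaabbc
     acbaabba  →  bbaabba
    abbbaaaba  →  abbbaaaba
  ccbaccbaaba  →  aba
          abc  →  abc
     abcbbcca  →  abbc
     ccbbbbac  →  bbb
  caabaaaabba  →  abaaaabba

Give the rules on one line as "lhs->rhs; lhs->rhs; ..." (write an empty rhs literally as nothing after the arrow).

  | acbaaacacc => bbaaacacc => bbaabacc => bbaabbc
  | acbaabba => bbaabba
  | abbbaaaba
  | ccbaccbaaba => caccbaaba => ccbaaba => caaba => aba

ac->b; ca->; cb->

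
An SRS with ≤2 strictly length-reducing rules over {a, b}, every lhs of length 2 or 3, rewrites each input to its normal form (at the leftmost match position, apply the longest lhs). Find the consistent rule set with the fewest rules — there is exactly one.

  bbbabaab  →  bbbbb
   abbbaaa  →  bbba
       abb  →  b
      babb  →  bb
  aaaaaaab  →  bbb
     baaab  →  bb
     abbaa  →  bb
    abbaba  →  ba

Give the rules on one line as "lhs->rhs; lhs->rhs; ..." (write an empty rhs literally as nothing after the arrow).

  | bbbabaab => bbbaab => bbbbb
  | abbbaaa => bbaaa => bbba
  | abb => b
  | babb => bb

aa->b; ab->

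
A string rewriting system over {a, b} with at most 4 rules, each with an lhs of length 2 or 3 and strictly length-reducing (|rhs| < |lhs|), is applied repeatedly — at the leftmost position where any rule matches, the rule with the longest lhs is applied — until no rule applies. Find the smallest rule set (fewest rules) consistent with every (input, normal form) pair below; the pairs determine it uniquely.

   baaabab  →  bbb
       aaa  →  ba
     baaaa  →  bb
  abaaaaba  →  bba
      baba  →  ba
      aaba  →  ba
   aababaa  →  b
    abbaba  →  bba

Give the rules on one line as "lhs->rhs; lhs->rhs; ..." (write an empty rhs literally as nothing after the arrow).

  | baaabab => bbabab => bbab => bbb
  | aaa => ba
  | baaaa => bbaa => bb
  | abaaaaba => aaaaba => baaba => bba

aa->; aaa->ba; ab->b; aba->a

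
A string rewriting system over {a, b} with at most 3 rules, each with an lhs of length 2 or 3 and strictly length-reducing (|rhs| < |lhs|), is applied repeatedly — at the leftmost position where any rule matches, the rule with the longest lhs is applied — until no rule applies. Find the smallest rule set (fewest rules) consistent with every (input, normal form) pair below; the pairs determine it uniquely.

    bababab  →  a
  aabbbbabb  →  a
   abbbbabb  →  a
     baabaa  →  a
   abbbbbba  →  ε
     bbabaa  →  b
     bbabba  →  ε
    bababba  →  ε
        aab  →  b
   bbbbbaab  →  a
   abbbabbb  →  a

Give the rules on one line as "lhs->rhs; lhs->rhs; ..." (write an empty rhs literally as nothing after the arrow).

aa->; ab->b; bb->a

  | bababab => bbabab => aabab => bab => bb => a
  | aabbbbabb => bbbbabb => abbabb => bbabb => aabb => bb => a
  | abbbbabb => bbbbabb => abbabb => bbabb => aabb => bb => a
  | baabaa => bbaa => aaa => a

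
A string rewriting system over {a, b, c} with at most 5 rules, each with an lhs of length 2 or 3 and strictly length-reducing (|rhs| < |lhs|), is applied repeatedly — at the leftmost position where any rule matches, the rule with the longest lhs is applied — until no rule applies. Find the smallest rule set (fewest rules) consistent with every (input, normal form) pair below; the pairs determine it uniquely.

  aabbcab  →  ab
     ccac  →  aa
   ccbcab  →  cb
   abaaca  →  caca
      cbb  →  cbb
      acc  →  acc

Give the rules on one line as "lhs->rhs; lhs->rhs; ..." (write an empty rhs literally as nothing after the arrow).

aba->c; bc->a; cab->b; cca->ab

  | aabbcab => aabaab => acab => ab
  | ccac => abc => aa
  | ccbcab => ccaab => abab => cb
  | abaaca => caca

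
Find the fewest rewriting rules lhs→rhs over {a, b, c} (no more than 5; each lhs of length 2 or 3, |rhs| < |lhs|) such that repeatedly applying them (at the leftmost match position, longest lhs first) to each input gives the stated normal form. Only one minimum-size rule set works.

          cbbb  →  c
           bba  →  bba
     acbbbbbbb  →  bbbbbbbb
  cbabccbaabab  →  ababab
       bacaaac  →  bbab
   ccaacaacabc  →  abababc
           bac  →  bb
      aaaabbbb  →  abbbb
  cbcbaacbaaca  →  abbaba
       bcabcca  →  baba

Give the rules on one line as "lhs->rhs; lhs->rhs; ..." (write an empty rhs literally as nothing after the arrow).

  | cbbb => cbb => cb => c
  | bba
  | acbbbbbbb => bbbbbbbb
  | cbabccbaabab => cabccbaabab => abccbaabab => abccaabab => abcaabab => abaabab => ababab

aab->ab; ac->b; ca->a; cb->c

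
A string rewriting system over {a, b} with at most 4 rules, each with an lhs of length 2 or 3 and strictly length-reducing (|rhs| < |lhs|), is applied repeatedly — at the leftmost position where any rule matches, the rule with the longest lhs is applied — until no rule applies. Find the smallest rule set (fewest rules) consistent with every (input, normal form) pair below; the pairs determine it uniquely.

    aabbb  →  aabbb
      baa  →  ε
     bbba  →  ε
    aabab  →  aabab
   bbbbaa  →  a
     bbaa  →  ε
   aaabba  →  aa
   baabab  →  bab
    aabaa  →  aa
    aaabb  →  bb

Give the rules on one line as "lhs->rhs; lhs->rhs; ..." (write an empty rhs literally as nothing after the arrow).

aaa->; baa->; bba->aa

  | aabbb
  | baa => ε
  | bbba => baa => ε
  | aabab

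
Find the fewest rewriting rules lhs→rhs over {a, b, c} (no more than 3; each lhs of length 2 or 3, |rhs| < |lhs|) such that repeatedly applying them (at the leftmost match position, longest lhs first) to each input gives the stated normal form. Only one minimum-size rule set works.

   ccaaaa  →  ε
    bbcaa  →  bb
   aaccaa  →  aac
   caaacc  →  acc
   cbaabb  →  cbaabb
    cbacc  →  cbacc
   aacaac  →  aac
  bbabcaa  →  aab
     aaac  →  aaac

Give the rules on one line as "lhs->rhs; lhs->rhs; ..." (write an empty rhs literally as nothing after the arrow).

bba->aa; caa->

  | ccaaaa => caa => ε
  | bbcaa => bb
  | aaccaa => aac
  | caaacc => acc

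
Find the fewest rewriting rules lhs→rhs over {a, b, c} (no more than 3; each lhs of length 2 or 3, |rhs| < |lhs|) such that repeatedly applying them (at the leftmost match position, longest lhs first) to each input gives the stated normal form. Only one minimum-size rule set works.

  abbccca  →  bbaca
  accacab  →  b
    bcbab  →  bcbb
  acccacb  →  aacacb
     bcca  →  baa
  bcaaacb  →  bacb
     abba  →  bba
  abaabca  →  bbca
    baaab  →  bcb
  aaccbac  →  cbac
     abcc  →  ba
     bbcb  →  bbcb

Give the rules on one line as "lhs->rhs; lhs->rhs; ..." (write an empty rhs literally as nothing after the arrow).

aaa->c; ab->b; cc->a

  | abbccca => bbccca => bbaca
  | accacab => aaacab => ccab => aab => ab => b
  | bcbab => bcbb
  | acccacb => aacacb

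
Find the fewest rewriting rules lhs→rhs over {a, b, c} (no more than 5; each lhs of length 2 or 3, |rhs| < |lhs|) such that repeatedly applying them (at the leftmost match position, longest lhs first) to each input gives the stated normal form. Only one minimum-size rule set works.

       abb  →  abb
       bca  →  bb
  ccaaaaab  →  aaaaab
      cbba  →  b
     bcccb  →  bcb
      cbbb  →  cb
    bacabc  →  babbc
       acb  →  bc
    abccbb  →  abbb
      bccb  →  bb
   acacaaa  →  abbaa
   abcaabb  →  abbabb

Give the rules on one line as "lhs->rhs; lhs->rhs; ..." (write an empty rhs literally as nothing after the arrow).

  | abb
  | bca => bb
  | ccaaaaab => aaaaab
  | cbba => ca => b

acb->bc; ca->b; cbb->c; cc->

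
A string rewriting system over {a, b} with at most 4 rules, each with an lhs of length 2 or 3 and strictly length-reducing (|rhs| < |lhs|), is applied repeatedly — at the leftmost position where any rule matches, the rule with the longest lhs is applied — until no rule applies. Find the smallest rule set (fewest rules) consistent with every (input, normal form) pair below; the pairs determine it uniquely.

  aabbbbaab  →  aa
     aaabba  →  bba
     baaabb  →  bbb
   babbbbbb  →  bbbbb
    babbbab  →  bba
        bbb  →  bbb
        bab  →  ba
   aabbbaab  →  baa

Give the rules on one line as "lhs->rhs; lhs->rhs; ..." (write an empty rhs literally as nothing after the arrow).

aaa->; ab->a; aba->ba; abb->

  | aabbbbaab => abbaab => aab => aa
  | aaabba => bba
  | baaabb => bbb
  | babbbbbb => bbbbb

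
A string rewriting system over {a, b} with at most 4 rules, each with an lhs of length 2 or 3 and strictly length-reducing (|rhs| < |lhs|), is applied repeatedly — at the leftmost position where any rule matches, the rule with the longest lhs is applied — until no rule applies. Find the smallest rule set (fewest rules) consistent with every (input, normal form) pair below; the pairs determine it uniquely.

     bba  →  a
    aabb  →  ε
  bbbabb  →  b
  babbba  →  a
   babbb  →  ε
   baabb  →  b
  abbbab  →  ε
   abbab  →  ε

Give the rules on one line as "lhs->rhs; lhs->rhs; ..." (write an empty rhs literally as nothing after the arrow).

ab->; ba->b; bb->

  | bba => a
  | aabb => ab => ε
  | bbbabb => babb => bbb => b
  | babbba => bbbba => bba => a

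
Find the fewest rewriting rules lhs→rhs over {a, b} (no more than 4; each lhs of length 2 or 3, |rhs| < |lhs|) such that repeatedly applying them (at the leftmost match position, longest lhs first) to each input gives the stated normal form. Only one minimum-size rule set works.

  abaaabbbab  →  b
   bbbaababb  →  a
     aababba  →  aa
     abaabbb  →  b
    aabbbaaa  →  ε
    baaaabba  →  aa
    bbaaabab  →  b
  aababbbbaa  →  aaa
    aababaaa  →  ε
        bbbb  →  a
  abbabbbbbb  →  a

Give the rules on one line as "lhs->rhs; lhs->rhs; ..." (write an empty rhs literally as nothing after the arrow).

  | abaaabbbab => baaabbbab => baabbbab => babbbab => bbbab => abab => bab => b
  | bbbaababb => abaababb => baababb => bababb => babb => bb => a
  | aababba => ababba => babba => bba => aa
  | abaabbb => baabbb => babbb => bbb => ab => b

ab->b; ba->; baa->ba; bb->a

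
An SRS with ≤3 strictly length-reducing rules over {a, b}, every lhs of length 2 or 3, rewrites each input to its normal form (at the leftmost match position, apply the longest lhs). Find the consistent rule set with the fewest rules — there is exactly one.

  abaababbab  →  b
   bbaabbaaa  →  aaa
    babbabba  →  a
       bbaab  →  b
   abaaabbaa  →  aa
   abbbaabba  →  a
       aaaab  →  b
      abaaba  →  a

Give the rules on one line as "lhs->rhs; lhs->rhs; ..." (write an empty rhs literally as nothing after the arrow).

ab->b; ba->a

  | abaababbab => baababbab => aababbab => ababbab => babbab => abbab => bbab => bab => ab => b
  | bbaabbaaa => baabbaaa => aabbaaa => abbaaa => bbaaa => baaa => aaa
  | babbabba => abbabba => bbabba => babba => abba => bba => ba => a
  | bbaab => baab => aab => ab => b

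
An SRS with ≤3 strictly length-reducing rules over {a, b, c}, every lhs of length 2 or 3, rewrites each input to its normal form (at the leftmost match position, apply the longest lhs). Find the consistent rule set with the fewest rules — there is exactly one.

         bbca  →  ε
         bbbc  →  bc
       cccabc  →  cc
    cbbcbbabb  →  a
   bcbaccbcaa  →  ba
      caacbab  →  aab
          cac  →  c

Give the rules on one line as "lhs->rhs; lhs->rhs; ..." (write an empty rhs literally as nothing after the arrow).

bb->; ca->; cb->

  | bbca => ca => ε
  | bbbc => bc
  | cccabc => ccbc => cc
  | cbbcbbabb => bcbbabb => bbabb => abb => a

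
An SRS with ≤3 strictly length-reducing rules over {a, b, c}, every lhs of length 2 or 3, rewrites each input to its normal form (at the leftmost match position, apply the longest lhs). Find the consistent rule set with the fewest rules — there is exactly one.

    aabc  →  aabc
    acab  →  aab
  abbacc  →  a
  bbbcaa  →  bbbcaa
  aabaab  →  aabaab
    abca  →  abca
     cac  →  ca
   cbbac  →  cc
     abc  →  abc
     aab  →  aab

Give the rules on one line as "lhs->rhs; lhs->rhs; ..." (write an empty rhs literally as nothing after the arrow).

  | aabc
  | acab => aab
  | abbacc => acc => ac => a
  | bbbcaa

ac->a; bba->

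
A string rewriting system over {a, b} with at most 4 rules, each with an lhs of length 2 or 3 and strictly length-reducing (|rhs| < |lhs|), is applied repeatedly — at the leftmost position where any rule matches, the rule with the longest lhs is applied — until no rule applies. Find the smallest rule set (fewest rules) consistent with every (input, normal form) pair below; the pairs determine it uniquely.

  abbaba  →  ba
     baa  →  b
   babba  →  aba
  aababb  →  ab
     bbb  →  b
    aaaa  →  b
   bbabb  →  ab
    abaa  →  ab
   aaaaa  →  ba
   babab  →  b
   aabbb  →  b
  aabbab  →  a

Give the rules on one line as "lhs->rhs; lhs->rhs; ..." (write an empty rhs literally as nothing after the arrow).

aa->b; bab->a; bb->b

  | abbaba => ababa => aaa => ba
  | baa => bb => b
  | babba => aba
  | aababb => bbabb => babb => ab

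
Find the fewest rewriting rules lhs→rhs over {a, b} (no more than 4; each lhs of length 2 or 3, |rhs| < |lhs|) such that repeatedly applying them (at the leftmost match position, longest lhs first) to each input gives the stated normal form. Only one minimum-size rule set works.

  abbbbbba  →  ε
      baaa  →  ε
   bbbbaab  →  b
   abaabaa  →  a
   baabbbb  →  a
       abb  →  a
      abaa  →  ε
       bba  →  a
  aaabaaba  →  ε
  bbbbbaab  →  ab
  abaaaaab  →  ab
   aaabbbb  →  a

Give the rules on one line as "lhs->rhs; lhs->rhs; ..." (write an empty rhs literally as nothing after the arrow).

  | abbbbbba => abbbba => abba => aa => ε
  | baaa => aa => ε
  | bbbbaab => bbaab => aab => b
  | abaabaa => aabaa => baa => a

aa->; ba->; bb->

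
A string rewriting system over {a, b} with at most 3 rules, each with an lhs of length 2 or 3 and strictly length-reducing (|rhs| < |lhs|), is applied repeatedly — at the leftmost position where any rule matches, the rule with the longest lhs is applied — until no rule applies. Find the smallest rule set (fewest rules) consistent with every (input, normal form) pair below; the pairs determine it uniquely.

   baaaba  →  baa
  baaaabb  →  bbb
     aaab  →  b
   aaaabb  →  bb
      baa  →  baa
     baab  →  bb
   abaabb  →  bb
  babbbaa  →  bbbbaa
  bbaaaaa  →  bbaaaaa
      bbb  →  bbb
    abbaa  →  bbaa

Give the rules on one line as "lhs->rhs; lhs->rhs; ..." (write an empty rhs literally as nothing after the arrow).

ab->b; aba->

  | baaaba => baa
  | baaaabb => baaabb => baabb => babb => bbb
  | aaab => aab => ab => b
  | aaaabb => aaabb => aabb => abb => bb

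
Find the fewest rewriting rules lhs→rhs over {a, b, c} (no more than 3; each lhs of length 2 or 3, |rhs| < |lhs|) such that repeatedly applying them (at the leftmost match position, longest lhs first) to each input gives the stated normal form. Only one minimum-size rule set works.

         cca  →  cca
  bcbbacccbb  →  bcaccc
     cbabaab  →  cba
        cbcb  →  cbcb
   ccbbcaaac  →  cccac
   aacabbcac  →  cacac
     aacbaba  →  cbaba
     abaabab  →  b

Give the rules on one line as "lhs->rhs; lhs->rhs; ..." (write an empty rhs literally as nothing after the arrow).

  | cca
  | bcbbacccbb => bcacccbb => bcaccc
  | cbabaab => cbabb => cba
  | cbcb

aa->; bb->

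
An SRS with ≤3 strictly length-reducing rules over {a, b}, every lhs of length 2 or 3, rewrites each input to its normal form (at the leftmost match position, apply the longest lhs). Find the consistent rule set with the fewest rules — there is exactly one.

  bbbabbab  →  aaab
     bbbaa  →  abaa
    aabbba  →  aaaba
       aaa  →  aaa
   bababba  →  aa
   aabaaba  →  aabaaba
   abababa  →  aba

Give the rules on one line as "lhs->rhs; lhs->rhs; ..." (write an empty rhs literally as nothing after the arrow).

bab->b; bb->a

  | bbbabbab => ababbab => abbab => aaab
  | bbbaa => abaa
  | aabbba => aaaba
  | aaa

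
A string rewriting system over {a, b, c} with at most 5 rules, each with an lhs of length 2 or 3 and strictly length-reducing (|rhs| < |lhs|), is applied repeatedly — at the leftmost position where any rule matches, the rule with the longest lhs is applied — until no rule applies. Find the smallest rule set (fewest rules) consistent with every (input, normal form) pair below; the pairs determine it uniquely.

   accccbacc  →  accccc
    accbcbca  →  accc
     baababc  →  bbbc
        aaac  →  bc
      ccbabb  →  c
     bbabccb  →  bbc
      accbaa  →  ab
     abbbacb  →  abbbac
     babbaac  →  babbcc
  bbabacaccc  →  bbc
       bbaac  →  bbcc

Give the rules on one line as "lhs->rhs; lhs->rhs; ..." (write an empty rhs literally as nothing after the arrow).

aa->c; abc->; ca->b; cb->c

  | accccbacc => accccacc => acccbcc => accccc
  | accbcbca => acccbca => acccca => acccb => accc
  | baababc => bcbabc => bcabc => bbbc
  | aaac => cac => bc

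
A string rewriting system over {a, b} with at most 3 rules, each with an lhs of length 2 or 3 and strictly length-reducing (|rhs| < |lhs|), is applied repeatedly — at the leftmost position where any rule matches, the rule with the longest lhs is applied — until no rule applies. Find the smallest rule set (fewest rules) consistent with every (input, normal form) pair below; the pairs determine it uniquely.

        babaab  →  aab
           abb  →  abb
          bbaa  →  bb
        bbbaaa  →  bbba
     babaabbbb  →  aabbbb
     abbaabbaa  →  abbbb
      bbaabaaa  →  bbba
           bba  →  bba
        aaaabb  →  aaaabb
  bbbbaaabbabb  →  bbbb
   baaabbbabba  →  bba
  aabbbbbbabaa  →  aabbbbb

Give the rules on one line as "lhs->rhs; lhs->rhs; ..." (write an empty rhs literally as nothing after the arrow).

  | babaab => aab
  | abb
  | bbaa => bb
  | bbbaaa => bbba

baa->b; bab->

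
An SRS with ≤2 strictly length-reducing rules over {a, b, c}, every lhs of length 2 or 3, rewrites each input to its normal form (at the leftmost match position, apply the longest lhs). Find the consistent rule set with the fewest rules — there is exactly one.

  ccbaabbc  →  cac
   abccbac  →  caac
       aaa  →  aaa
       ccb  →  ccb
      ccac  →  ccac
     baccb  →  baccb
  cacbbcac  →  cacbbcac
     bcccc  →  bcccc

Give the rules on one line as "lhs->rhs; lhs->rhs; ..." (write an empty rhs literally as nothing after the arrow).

ab->; cba->aa

  | ccbaabbc => caaabbc => caabc => cac
  | abccbac => ccbac => caac
  | aaa
  | ccb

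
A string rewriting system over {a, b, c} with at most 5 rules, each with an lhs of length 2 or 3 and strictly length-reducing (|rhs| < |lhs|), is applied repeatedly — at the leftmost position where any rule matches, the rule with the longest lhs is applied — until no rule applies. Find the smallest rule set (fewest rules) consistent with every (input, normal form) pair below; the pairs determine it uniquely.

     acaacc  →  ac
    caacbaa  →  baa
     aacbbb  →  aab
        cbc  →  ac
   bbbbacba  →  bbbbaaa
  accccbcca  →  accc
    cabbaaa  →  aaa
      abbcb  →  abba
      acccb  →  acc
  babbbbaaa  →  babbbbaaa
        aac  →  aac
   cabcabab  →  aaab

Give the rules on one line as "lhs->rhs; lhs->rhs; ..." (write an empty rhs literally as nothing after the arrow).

ca->c; cac->; cb->a; cbb->

  | acaacc => acacc => ac
  | caacbaa => cacbaa => baa
  | aacbbb => aab
  | cbc => ac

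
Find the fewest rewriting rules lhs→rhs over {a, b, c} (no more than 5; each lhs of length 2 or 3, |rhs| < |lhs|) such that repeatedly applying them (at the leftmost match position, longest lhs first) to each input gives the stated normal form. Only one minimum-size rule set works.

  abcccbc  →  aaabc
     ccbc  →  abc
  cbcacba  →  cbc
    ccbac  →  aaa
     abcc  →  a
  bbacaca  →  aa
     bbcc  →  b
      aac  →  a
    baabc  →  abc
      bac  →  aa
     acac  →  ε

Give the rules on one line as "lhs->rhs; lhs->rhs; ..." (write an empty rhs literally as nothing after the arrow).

  | abcccbc => abacbc => aaabc
  | ccbc => abc
  | cbcacba => cbcba => cbc
  | ccbac => abac => aaa

ac->; ba->; bac->aa; cc->a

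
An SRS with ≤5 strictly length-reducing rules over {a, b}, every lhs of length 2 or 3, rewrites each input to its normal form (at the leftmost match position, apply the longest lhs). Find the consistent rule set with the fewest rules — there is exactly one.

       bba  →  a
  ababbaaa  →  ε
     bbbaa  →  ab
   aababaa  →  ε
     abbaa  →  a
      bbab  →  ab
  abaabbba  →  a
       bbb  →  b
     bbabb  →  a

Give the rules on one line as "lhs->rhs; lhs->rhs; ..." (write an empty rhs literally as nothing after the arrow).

  | bba => a
  | ababbaaa => abaaaa => aabaa => aaaa => aa => ε
  | bbbaa => baa => ab
  | aababaa => aaabaa => abaa => aab => aa => ε

aa->; aab->aa; baa->ab; bb->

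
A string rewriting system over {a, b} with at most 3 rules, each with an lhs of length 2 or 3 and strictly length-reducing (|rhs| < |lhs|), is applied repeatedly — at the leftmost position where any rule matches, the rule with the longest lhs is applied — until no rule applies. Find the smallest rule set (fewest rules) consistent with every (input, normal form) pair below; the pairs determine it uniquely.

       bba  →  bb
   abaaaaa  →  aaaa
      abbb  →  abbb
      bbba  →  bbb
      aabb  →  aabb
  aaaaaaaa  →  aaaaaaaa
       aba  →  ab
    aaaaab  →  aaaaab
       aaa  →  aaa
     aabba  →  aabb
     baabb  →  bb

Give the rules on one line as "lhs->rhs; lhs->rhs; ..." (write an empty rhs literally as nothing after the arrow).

  | bba => bb
  | abaaaaa => aaaa
  | abbb
  | bbba => bbb

ba->b; baa->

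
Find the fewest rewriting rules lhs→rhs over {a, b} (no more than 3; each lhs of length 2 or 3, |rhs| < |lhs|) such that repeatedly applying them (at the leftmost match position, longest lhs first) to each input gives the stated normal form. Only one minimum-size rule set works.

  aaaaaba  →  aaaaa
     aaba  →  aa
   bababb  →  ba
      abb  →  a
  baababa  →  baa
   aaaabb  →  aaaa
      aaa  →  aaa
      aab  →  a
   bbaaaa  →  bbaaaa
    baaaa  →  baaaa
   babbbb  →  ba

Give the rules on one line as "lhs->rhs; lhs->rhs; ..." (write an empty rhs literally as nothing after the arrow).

ab->; abb->a

  | aaaaaba => aaaaa
  | aaba => aa
  | bababb => babb => ba
  | abb => a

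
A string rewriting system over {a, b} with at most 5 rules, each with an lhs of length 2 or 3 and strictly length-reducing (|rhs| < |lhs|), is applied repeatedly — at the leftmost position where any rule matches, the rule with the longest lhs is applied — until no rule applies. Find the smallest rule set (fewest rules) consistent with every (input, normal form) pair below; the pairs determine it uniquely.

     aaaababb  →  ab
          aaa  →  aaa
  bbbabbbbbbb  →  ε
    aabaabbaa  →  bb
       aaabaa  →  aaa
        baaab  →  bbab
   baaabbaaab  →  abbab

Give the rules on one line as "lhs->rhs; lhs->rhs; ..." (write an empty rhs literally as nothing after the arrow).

aab->; aba->ab; baa->bb; bbb->ab

  | aaaababb => aaabb => ab
  | aaa
  | bbbabbbbbbb => ababbbbbbb => abbbbbbbb => aabbbbbb => bbbbb => abbb => aab => ε
  | aabaabbaa => aabbaa => baa => bb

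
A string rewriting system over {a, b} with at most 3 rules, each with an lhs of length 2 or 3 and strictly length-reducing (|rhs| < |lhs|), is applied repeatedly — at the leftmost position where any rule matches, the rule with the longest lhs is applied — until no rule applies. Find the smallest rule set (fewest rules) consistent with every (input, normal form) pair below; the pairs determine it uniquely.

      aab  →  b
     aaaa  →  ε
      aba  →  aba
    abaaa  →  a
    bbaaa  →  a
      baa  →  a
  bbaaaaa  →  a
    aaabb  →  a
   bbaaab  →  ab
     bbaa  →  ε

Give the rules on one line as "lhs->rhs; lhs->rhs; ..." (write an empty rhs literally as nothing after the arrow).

aa->; baa->a; bb->

  | aab => b
  | aaaa => aa => ε
  | aba
  | abaaa => aaa => a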